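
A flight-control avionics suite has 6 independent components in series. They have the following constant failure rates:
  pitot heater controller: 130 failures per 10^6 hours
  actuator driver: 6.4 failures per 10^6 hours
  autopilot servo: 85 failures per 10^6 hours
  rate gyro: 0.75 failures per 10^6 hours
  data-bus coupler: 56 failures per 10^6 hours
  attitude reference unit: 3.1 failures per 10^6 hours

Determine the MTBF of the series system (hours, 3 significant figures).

Series of exponential components: λ_sys = Σ λ_i
λ_sys = 0.00013 + 0.0000064 + 0.000085 + 0.00000075 + 0.000056 + 0.0000031 = 2.8125e-04 /h
MTBF = 1 / λ_sys = 3560 h

3560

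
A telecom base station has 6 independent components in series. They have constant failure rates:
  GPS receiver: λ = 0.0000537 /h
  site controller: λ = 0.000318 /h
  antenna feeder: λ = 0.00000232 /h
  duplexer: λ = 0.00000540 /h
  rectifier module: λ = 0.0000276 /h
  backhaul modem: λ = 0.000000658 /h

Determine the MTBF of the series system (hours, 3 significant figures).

Series of exponential components: λ_sys = Σ λ_i
λ_sys = 0.0000537 + 0.000318 + 0.00000232 + 0.00000540 + 0.0000276 + 0.000000658 = 4.0768e-04 /h
MTBF = 1 / λ_sys = 2450 h

2450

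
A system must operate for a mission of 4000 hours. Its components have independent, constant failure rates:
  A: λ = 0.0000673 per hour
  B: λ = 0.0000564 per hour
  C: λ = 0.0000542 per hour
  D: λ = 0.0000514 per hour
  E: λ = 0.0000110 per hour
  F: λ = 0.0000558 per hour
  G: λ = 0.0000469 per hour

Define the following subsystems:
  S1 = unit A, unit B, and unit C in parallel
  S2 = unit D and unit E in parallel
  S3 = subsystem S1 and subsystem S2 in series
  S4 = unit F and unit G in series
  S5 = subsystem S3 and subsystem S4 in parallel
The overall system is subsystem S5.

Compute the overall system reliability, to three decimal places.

R(A) = exp(−0.0000673 × 4000) = 0.76399
R(B) = exp(−0.0000564 × 4000) = 0.79804
R(C) = exp(−0.0000542 × 4000) = 0.80509
R(D) = exp(−0.0000514 × 4000) = 0.81416
R(E) = exp(−0.0000110 × 4000) = 0.95695
R(F) = exp(−0.0000558 × 4000) = 0.79995
R(G) = exp(−0.0000469 × 4000) = 0.82895
Parallel (A, B, and C): 1 − (1 − 0.76399)(1 − 0.79804)(1 − 0.80509) = 0.99071
Parallel (D and E): 1 − (1 − 0.81416)(1 − 0.95695) = 0.99200
Series ([0.99071] and [0.99200]): 0.99071 × 0.99200 = 0.98278
Series (F and G): 0.79995 × 0.82895 = 0.66312
Parallel ([0.98278] and [0.66312]): 1 − (1 − 0.98278)(1 − 0.66312) = 0.994

0.994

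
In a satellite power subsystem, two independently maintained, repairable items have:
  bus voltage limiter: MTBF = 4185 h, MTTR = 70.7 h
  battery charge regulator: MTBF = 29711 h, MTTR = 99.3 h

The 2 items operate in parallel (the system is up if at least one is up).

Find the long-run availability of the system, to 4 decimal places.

0.9999

A(bus voltage limiter) = MTBF/(MTBF+MTTR) = 4185/(4185+70.7) = 0.983387
A(battery charge regulator) = MTBF/(MTBF+MTTR) = 29711/(29711+99.3) = 0.996669
Parallel availability: 1 − (1 − 0.983387)(1 − 0.996669) = 0.9999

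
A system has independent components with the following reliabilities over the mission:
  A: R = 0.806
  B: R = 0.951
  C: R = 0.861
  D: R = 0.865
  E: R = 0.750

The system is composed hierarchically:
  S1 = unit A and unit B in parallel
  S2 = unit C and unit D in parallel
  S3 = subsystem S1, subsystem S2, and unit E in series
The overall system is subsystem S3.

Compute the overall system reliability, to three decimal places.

0.729

Parallel (A and B): 1 − (1 − 0.80600)(1 − 0.95100) = 0.99049
Parallel (C and D): 1 − (1 − 0.86100)(1 − 0.86500) = 0.98124
Series ([0.99049], [0.98124], and E): 0.99049 × 0.98124 × 0.75000 = 0.729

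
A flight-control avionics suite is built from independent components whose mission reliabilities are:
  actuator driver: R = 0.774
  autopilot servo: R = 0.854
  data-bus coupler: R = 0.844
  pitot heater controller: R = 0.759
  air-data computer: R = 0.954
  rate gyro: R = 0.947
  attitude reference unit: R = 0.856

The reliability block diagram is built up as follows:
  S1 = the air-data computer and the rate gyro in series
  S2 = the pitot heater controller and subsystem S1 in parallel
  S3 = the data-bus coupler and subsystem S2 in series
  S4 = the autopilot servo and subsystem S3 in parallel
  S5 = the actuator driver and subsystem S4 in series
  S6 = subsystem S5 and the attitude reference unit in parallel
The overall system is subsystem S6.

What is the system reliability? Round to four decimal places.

0.9646

Series (air-data computer and rate gyro): 0.954000 × 0.947000 = 0.903438
Parallel (pitot heater controller and [0.903438]): 1 − (1 − 0.759000)(1 − 0.903438) = 0.976729
Series (data-bus coupler and [0.976729]): 0.844000 × 0.976729 = 0.824359
Parallel (autopilot servo and [0.824359]): 1 − (1 − 0.854000)(1 − 0.824359) = 0.974356
Series (actuator driver and [0.974356]): 0.774000 × 0.974356 = 0.754152
Parallel ([0.754152] and attitude reference unit): 1 − (1 − 0.754152)(1 − 0.856000) = 0.9646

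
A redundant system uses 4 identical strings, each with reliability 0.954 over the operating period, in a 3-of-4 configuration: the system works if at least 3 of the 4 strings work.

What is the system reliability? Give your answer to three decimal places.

0.988

R = Σ_{i=3}^{4} C(4,i) p^i (1−p)^{4−i} with p = 0.954
C(4,3)·0.954^3·0.046^1 = 0.15976
C(4,4)·0.954^4·0.046^0 = 0.82831
Sum = 0.988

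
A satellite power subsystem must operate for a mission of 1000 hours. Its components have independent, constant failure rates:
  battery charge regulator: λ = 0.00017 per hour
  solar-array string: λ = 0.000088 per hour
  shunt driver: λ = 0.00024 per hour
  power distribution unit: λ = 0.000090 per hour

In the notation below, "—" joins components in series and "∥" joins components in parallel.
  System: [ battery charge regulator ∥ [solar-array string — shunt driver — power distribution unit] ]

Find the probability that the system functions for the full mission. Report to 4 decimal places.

0.9466

R(battery charge regulator) = exp(−0.00017 × 1000) = 0.843665
R(solar-array string) = exp(−0.000088 × 1000) = 0.915761
R(shunt driver) = exp(−0.00024 × 1000) = 0.786628
R(power distribution unit) = exp(−0.000090 × 1000) = 0.913931
Series (solar-array string, shunt driver, and power distribution unit): 0.915761 × 0.786628 × 0.913931 = 0.658362
Parallel (battery charge regulator and [0.658362]): 1 − (1 − 0.843665)(1 − 0.658362) = 0.9466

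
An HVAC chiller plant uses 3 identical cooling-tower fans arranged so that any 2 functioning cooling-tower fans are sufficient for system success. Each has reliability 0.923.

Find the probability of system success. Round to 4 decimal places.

0.9831

R = Σ_{i=2}^{3} C(3,i) p^i (1−p)^{3−i} with p = 0.923
C(3,2)·0.923^2·0.077^1 = 0.196796
C(3,3)·0.923^3·0.077^0 = 0.786330
Sum = 0.9831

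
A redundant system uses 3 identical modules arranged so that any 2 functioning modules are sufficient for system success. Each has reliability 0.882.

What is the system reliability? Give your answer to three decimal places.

R = Σ_{i=2}^{3} C(3,i) p^i (1−p)^{3−i} with p = 0.882
C(3,2)·0.882^2·0.118^1 = 0.27539
C(3,3)·0.882^3·0.118^0 = 0.68613
Sum = 0.962

0.962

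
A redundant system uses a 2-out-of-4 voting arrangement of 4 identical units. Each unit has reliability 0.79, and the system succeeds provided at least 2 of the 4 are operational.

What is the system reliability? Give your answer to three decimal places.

0.969

R = Σ_{i=2}^{4} C(4,i) p^i (1−p)^{4−i} with p = 0.79
C(4,2)·0.79^2·0.21^2 = 0.16514
C(4,3)·0.79^3·0.21^1 = 0.41415
C(4,4)·0.79^4·0.21^0 = 0.38950
Sum = 0.969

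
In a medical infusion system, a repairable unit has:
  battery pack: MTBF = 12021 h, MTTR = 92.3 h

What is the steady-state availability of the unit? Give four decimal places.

A(battery pack) = MTBF/(MTBF+MTTR) = 12021/(12021+92.3) = 0.9924

0.9924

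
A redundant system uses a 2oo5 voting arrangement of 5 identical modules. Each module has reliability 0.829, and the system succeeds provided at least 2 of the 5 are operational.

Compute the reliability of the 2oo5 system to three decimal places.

R = Σ_{i=2}^{5} C(5,i) p^i (1−p)^{5−i} with p = 0.829
C(5,2)·0.829^2·0.171^3 = 0.03436
C(5,3)·0.829^3·0.171^2 = 0.16659
C(5,4)·0.829^4·0.171^1 = 0.40382
C(5,5)·0.829^5·0.171^0 = 0.39154
Sum = 0.996

0.996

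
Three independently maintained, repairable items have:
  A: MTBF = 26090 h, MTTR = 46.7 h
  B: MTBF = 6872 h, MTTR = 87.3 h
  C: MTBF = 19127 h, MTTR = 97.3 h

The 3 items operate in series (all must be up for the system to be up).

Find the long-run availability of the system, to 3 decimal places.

0.981

A(A) = MTBF/(MTBF+MTTR) = 26090/(26090+46.7) = 0.998213
A(B) = MTBF/(MTBF+MTTR) = 6872/(6872+87.3) = 0.987456
A(C) = MTBF/(MTBF+MTTR) = 19127/(19127+97.3) = 0.994939
Series availability: 0.998213 × 0.987456 × 0.994939 = 0.981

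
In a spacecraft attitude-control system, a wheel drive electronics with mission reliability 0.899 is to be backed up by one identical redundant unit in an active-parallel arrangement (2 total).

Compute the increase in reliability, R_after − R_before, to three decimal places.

0.091

R_before = 0.899
R_after = 1 − (1 − 0.899)^2 = 0.990
ΔR = 0.990 − 0.899 = 0.091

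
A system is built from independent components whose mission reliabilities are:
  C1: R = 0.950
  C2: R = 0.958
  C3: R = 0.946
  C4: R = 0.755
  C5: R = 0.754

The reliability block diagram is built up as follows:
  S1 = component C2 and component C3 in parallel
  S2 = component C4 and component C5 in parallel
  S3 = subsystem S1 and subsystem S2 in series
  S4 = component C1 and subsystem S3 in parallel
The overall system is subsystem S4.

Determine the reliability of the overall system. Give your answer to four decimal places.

Parallel (C2 and C3): 1 − (1 − 0.958000)(1 − 0.946000) = 0.997732
Parallel (C4 and C5): 1 − (1 − 0.755000)(1 − 0.754000) = 0.939730
Series ([0.997732] and [0.939730]): 0.997732 × 0.939730 = 0.937599
Parallel (C1 and [0.937599]): 1 − (1 − 0.950000)(1 − 0.937599) = 0.9969

0.9969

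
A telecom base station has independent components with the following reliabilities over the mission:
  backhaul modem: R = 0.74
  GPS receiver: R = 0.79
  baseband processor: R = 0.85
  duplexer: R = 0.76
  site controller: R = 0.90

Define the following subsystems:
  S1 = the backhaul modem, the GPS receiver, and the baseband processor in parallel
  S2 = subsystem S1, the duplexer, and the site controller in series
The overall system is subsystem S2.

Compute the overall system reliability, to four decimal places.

Parallel (backhaul modem, GPS receiver, and baseband processor): 1 − (1 − 0.740000)(1 − 0.790000)(1 − 0.850000) = 0.991810
Series ([0.991810], duplexer, and site controller): 0.991810 × 0.760000 × 0.900000 = 0.6784

0.6784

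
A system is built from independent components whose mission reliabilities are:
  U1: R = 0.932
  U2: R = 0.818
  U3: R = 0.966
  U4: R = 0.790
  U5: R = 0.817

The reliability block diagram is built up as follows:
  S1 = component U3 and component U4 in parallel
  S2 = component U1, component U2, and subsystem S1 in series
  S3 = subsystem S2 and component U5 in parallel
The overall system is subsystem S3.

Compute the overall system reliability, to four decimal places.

Parallel (U3 and U4): 1 − (1 − 0.966000)(1 − 0.790000) = 0.992860
Series (U1, U2, and [0.992860]): 0.932000 × 0.818000 × 0.992860 = 0.756933
Parallel ([0.756933] and U5): 1 − (1 − 0.756933)(1 − 0.817000) = 0.9555

0.9555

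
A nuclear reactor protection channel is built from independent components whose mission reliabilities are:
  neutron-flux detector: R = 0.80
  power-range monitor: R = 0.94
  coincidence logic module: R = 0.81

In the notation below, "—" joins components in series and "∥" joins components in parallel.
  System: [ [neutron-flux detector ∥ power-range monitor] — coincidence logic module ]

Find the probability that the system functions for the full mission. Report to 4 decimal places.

Parallel (neutron-flux detector and power-range monitor): 1 − (1 − 0.800000)(1 − 0.940000) = 0.988000
Series ([0.988000] and coincidence logic module): 0.988000 × 0.810000 = 0.8003

0.8003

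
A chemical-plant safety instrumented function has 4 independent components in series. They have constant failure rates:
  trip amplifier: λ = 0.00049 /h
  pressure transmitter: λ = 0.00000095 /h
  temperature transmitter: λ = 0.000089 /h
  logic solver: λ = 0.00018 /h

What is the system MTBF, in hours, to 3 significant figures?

Series of exponential components: λ_sys = Σ λ_i
λ_sys = 0.00049 + 0.00000095 + 0.000089 + 0.00018 = 7.5995e-04 /h
MTBF = 1 / λ_sys = 1320 h

1320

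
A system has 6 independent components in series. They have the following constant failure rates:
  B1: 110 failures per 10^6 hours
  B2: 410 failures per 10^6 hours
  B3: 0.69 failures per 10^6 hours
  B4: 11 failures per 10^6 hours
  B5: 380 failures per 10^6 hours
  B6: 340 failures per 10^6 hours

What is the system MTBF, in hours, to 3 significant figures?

799

Series of exponential components: λ_sys = Σ λ_i
λ_sys = 0.00011 + 0.00041 + 0.00000069 + 0.000011 + 0.00038 + 0.00034 = 1.2517e-03 /h
MTBF = 1 / λ_sys = 799 h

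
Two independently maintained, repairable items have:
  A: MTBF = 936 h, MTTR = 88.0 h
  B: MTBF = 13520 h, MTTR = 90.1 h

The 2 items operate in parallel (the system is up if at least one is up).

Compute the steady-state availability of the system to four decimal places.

A(A) = MTBF/(MTBF+MTTR) = 936/(936+88.0) = 0.914063
A(B) = MTBF/(MTBF+MTTR) = 13520/(13520+90.1) = 0.993380
Parallel availability: 1 − (1 − 0.914063)(1 − 0.993380) = 0.9994

0.9994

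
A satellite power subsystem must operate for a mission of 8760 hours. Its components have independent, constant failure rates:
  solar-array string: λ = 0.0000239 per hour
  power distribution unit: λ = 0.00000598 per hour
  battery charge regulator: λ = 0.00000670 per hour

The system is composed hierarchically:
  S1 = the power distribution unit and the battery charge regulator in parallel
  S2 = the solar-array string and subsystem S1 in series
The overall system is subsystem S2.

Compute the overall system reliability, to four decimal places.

R(solar-array string) = exp(−0.0000239 × 8760) = 0.811100
R(power distribution unit) = exp(−0.00000598 × 8760) = 0.948964
R(battery charge regulator) = exp(−0.00000670 × 8760) = 0.942997
Parallel (power distribution unit and battery charge regulator): 1 − (1 − 0.948964)(1 − 0.942997) = 0.997091
Series (solar-array string and [0.997091]): 0.811100 × 0.997091 = 0.8087

0.8087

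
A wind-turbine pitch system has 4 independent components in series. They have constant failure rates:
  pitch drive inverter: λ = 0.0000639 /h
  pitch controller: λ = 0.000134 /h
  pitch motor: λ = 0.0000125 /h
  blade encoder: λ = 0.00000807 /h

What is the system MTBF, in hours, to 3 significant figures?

4580

Series of exponential components: λ_sys = Σ λ_i
λ_sys = 0.0000639 + 0.000134 + 0.0000125 + 0.00000807 = 2.1847e-04 /h
MTBF = 1 / λ_sys = 4580 h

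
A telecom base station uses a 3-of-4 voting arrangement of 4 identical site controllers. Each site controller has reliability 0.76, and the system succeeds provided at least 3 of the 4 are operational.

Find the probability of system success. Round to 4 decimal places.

0.7550

R = Σ_{i=3}^{4} C(4,i) p^i (1−p)^{4−i} with p = 0.76
C(4,3)·0.76^3·0.24^1 = 0.421417
C(4,4)·0.76^4·0.24^0 = 0.333622
Sum = 0.7550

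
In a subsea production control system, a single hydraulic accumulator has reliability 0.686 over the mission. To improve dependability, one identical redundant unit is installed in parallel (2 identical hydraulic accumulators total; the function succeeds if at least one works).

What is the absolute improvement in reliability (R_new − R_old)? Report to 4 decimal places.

R_before = 0.686
R_after = 1 − (1 − 0.686)^2 = 0.9014
ΔR = 0.9014 − 0.686 = 0.2154

0.2154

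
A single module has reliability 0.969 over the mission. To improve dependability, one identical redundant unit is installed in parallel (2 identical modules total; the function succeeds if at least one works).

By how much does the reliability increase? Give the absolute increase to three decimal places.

R_before = 0.969
R_after = 1 − (1 − 0.969)^2 = 0.999
ΔR = 0.999 − 0.969 = 0.030

0.030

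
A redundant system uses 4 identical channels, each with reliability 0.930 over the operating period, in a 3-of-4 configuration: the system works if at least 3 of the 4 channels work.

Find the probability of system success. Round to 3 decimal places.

0.973

R = Σ_{i=3}^{4} C(4,i) p^i (1−p)^{4−i} with p = 0.930
C(4,3)·0.930^3·0.070^1 = 0.22522
C(4,4)·0.930^4·0.070^0 = 0.74805
Sum = 0.973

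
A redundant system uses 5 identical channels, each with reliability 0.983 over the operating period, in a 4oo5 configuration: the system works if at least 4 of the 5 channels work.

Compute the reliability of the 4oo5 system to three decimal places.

R = Σ_{i=4}^{5} C(5,i) p^i (1−p)^{5−i} with p = 0.983
C(5,4)·0.983^4·0.017^1 = 0.07937
C(5,5)·0.983^5·0.017^0 = 0.91784
Sum = 0.997

0.997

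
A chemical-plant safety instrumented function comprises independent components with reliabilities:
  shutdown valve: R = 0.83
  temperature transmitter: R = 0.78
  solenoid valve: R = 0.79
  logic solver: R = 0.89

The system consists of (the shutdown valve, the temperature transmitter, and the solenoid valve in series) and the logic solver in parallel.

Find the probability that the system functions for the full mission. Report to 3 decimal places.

Series (shutdown valve, temperature transmitter, and solenoid valve): 0.83000 × 0.78000 × 0.79000 = 0.51145
Parallel ([0.51145] and logic solver): 1 − (1 − 0.51145)(1 − 0.89000) = 0.946

0.946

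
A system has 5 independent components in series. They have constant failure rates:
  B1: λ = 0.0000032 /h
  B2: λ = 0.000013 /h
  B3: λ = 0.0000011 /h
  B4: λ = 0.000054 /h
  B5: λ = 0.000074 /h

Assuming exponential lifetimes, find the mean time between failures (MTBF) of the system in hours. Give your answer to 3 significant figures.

Series of exponential components: λ_sys = Σ λ_i
λ_sys = 0.0000032 + 0.000013 + 0.0000011 + 0.000054 + 0.000074 = 1.4530e-04 /h
MTBF = 1 / λ_sys = 6880 h

6880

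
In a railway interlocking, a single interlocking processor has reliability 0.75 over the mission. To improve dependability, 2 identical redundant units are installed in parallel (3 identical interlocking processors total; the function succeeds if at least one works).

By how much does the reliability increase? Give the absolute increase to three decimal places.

0.234

R_before = 0.75
R_after = 1 − (1 − 0.75)^3 = 0.984
ΔR = 0.984 − 0.75 = 0.234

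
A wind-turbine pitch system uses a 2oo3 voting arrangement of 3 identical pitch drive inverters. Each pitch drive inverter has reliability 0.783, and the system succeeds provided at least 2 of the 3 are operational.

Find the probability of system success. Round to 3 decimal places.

0.879

R = Σ_{i=2}^{3} C(3,i) p^i (1−p)^{3−i} with p = 0.783
C(3,2)·0.783^2·0.217^1 = 0.39912
C(3,3)·0.783^3·0.217^0 = 0.48005
Sum = 0.879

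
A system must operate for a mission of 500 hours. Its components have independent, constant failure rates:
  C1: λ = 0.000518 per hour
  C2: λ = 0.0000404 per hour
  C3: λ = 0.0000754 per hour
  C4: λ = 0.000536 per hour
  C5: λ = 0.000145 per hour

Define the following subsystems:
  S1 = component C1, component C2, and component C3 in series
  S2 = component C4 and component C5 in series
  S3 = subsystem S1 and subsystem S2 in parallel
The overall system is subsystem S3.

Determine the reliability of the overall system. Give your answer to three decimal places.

0.922

R(C1) = exp(−0.000518 × 500) = 0.77182
R(C2) = exp(−0.0000404 × 500) = 0.98000
R(C3) = exp(−0.0000754 × 500) = 0.96300
R(C4) = exp(−0.000536 × 500) = 0.76491
R(C5) = exp(−0.000145 × 500) = 0.93007
Series (C1, C2, and C3): 0.77182 × 0.98000 × 0.96300 = 0.72840
Series (C4 and C5): 0.76491 × 0.93007 = 0.71142
Parallel ([0.72840] and [0.71142]): 1 − (1 − 0.72840)(1 − 0.71142) = 0.922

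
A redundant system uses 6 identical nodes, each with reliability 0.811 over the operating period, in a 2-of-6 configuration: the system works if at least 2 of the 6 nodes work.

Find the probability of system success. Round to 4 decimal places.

R = Σ_{i=2}^{6} C(6,i) p^i (1−p)^{6−i} with p = 0.811
C(6,2)·0.811^2·0.189^4 = 0.012589
C(6,3)·0.811^3·0.189^3 = 0.072024
C(6,4)·0.811^4·0.189^2 = 0.231792
C(6,5)·0.811^5·0.189^1 = 0.397848
C(6,6)·0.811^6·0.189^0 = 0.284528
Sum = 0.9988

0.9988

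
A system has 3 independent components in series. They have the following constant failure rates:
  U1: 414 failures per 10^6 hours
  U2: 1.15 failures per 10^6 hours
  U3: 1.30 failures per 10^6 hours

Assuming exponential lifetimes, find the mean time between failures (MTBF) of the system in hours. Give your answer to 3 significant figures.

Series of exponential components: λ_sys = Σ λ_i
λ_sys = 0.000414 + 0.00000115 + 0.00000130 = 4.1645e-04 /h
MTBF = 1 / λ_sys = 2400 h

2400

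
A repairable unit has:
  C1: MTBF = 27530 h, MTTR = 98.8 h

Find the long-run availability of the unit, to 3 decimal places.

A(C1) = MTBF/(MTBF+MTTR) = 27530/(27530+98.8) = 0.996

0.996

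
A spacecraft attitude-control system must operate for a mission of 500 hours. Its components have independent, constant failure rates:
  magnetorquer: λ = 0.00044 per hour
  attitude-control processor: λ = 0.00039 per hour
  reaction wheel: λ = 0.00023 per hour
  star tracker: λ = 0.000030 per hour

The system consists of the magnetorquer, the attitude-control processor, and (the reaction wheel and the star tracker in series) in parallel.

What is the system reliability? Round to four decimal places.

0.9957

R(magnetorquer) = exp(−0.00044 × 500) = 0.802519
R(attitude-control processor) = exp(−0.00039 × 500) = 0.822835
R(reaction wheel) = exp(−0.00023 × 500) = 0.891366
R(star tracker) = exp(−0.000030 × 500) = 0.985112
Series (reaction wheel and star tracker): 0.891366 × 0.985112 = 0.878095
Parallel (magnetorquer, attitude-control processor, and [0.878095]): 1 − (1 − 0.802519)(1 − 0.822835)(1 − 0.878095) = 0.9957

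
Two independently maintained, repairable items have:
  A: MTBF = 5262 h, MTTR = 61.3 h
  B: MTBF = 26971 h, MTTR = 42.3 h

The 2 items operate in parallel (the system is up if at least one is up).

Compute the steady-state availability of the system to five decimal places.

0.99998

A(A) = MTBF/(MTBF+MTTR) = 5262/(5262+61.3) = 0.988485
A(B) = MTBF/(MTBF+MTTR) = 26971/(26971+42.3) = 0.998434
Parallel availability: 1 − (1 − 0.988485)(1 − 0.998434) = 0.99998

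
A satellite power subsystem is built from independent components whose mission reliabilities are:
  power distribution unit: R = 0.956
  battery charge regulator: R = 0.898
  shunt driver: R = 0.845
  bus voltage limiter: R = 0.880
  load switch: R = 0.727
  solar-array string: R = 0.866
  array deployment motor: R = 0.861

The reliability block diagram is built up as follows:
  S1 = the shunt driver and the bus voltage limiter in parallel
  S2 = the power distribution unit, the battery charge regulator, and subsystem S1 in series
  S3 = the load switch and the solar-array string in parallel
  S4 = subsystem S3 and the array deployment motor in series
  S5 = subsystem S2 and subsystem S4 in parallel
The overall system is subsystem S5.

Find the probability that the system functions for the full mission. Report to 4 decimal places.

0.9732

Parallel (shunt driver and bus voltage limiter): 1 − (1 − 0.845000)(1 − 0.880000) = 0.981400
Series (power distribution unit, battery charge regulator, and [0.981400]): 0.956000 × 0.898000 × 0.981400 = 0.842520
Parallel (load switch and solar-array string): 1 − (1 − 0.727000)(1 − 0.866000) = 0.963418
Series ([0.963418] and array deployment motor): 0.963418 × 0.861000 = 0.829503
Parallel ([0.842520] and [0.829503]): 1 − (1 − 0.842520)(1 − 0.829503) = 0.9732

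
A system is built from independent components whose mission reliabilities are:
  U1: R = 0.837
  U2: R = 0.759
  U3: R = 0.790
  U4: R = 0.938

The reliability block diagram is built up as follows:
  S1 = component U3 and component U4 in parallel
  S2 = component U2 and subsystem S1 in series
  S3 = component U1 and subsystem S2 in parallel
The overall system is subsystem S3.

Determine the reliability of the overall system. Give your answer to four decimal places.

0.9591

Parallel (U3 and U4): 1 − (1 − 0.790000)(1 − 0.938000) = 0.986980
Series (U2 and [0.986980]): 0.759000 × 0.986980 = 0.749118
Parallel (U1 and [0.749118]): 1 − (1 − 0.837000)(1 − 0.749118) = 0.9591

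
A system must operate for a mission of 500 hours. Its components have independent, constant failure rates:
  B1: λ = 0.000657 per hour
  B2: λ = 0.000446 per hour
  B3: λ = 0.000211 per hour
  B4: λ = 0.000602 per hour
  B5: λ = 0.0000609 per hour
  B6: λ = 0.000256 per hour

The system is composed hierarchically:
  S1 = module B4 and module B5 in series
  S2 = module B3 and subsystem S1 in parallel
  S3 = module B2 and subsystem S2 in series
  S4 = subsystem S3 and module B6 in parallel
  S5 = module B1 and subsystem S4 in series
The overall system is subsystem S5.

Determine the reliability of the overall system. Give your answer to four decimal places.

R(B1) = exp(−0.000657 × 500) = 0.720003
R(B2) = exp(−0.000446 × 500) = 0.800115
R(B3) = exp(−0.000211 × 500) = 0.899874
R(B4) = exp(−0.000602 × 500) = 0.740078
R(B5) = exp(−0.0000609 × 500) = 0.970009
R(B6) = exp(−0.000256 × 500) = 0.879853
Series (B4 and B5): 0.740078 × 0.970009 = 0.717882
Parallel (B3 and [0.717882]): 1 − (1 − 0.899874)(1 − 0.717882) = 0.971753
Series (B2 and [0.971753]): 0.800115 × 0.971753 = 0.777514
Parallel ([0.777514] and B6): 1 − (1 − 0.777514)(1 − 0.879853) = 0.973269
Series (B1 and [0.973269]): 0.720003 × 0.973269 = 0.7008

0.7008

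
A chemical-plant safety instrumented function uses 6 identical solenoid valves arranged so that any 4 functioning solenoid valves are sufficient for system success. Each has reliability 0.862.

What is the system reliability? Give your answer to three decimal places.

0.962

R = Σ_{i=4}^{6} C(6,i) p^i (1−p)^{6−i} with p = 0.862
C(6,4)·0.862^4·0.138^2 = 0.15772
C(6,5)·0.862^5·0.138^1 = 0.39406
C(6,6)·0.862^6·0.138^0 = 0.41025
Sum = 0.962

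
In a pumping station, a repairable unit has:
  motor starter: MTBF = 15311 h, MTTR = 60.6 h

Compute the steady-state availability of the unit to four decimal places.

A(motor starter) = MTBF/(MTBF+MTTR) = 15311/(15311+60.6) = 0.9961

0.9961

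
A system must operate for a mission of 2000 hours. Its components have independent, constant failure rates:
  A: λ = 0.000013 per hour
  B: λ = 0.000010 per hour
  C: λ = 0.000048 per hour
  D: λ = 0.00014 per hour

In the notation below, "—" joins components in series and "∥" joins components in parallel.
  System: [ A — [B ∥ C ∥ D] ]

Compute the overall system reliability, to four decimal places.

R(A) = exp(−0.000013 × 2000) = 0.974335
R(B) = exp(−0.000010 × 2000) = 0.980199
R(C) = exp(−0.000048 × 2000) = 0.908464
R(D) = exp(−0.00014 × 2000) = 0.755784
Parallel (B, C, and D): 1 − (1 − 0.980199)(1 − 0.908464)(1 − 0.755784) = 0.999557
Series (A and [0.999557]): 0.974335 × 0.999557 = 0.9739

0.9739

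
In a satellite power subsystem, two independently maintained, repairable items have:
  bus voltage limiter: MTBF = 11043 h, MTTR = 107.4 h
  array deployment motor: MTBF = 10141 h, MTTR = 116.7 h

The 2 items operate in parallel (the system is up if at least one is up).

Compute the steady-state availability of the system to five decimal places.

0.99989

A(bus voltage limiter) = MTBF/(MTBF+MTTR) = 11043/(11043+107.4) = 0.990368
A(array deployment motor) = MTBF/(MTBF+MTTR) = 10141/(10141+116.7) = 0.988623
Parallel availability: 1 − (1 − 0.990368)(1 − 0.988623) = 0.99989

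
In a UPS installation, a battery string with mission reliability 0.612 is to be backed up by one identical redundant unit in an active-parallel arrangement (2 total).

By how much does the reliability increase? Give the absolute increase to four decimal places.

0.2375

R_before = 0.612
R_after = 1 − (1 − 0.612)^2 = 0.8495
ΔR = 0.8495 − 0.612 = 0.2375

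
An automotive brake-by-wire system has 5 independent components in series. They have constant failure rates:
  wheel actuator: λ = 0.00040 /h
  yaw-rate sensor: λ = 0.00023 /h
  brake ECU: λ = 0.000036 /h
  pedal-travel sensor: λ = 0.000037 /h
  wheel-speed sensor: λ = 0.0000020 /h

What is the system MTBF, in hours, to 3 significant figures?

1420

Series of exponential components: λ_sys = Σ λ_i
λ_sys = 0.00040 + 0.00023 + 0.000036 + 0.000037 + 0.0000020 = 7.0500e-04 /h
MTBF = 1 / λ_sys = 1420 h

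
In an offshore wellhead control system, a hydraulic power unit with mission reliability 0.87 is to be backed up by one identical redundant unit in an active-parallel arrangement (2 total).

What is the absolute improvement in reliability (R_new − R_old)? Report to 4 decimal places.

R_before = 0.87
R_after = 1 − (1 − 0.87)^2 = 0.9831
ΔR = 0.9831 − 0.87 = 0.1131

0.1131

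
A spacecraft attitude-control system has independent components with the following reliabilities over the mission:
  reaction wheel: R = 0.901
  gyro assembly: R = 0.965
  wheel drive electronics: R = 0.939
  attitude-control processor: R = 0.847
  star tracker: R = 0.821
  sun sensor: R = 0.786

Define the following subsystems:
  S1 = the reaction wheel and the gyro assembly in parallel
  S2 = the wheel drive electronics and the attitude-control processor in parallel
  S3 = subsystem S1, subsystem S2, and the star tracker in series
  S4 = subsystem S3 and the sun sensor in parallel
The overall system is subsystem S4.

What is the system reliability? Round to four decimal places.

0.9595

Parallel (reaction wheel and gyro assembly): 1 − (1 − 0.901000)(1 − 0.965000) = 0.996535
Parallel (wheel drive electronics and attitude-control processor): 1 − (1 − 0.939000)(1 − 0.847000) = 0.990667
Series ([0.996535], [0.990667], and star tracker): 0.996535 × 0.990667 × 0.821000 = 0.810519
Parallel ([0.810519] and sun sensor): 1 − (1 − 0.810519)(1 − 0.786000) = 0.9595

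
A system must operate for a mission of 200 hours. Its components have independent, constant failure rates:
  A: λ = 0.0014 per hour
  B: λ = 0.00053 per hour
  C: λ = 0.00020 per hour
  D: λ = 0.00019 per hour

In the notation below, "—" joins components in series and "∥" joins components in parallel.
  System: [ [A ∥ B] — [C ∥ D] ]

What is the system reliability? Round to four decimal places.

0.9740

R(A) = exp(−0.0014 × 200) = 0.755784
R(B) = exp(−0.00053 × 200) = 0.899425
R(C) = exp(−0.00020 × 200) = 0.960789
R(D) = exp(−0.00019 × 200) = 0.962713
Parallel (A and B): 1 − (1 − 0.755784)(1 − 0.899425) = 0.975438
Parallel (C and D): 1 − (1 − 0.960789)(1 − 0.962713) = 0.998538
Series ([0.975438] and [0.998538]): 0.975438 × 0.998538 = 0.9740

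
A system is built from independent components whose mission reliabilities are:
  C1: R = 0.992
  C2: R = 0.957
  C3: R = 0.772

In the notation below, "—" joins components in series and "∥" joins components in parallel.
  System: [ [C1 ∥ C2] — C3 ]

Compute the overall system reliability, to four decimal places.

Parallel (C1 and C2): 1 − (1 − 0.992000)(1 − 0.957000) = 0.999656
Series ([0.999656] and C3): 0.999656 × 0.772000 = 0.7717

0.7717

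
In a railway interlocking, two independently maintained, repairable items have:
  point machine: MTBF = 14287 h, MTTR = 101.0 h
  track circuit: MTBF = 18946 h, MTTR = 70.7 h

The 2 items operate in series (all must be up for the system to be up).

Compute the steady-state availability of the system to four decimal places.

0.9893

A(point machine) = MTBF/(MTBF+MTTR) = 14287/(14287+101.0) = 0.992980
A(track circuit) = MTBF/(MTBF+MTTR) = 18946/(18946+70.7) = 0.996282
Series availability: 0.992980 × 0.996282 = 0.9893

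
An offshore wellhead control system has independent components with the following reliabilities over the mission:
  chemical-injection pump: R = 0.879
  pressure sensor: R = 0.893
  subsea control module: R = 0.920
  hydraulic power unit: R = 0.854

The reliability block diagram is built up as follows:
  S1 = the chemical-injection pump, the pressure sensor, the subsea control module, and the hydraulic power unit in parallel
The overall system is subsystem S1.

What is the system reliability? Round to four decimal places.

Parallel (chemical-injection pump, pressure sensor, subsea control module, and hydraulic power unit): 1 − (1 − 0.879000)(1 − 0.893000)(1 − 0.920000)(1 − 0.854000) = 0.9998

0.9998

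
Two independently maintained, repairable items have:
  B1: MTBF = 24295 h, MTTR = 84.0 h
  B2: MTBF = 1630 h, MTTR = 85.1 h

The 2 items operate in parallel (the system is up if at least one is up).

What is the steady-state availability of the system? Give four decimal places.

0.9998

A(B1) = MTBF/(MTBF+MTTR) = 24295/(24295+84.0) = 0.996554
A(B2) = MTBF/(MTBF+MTTR) = 1630/(1630+85.1) = 0.950382
Parallel availability: 1 − (1 − 0.996554)(1 − 0.950382) = 0.9998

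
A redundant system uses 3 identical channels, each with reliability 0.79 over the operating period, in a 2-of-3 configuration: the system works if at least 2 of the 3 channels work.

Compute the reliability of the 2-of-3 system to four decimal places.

R = Σ_{i=2}^{3} C(3,i) p^i (1−p)^{3−i} with p = 0.79
C(3,2)·0.79^2·0.21^1 = 0.393183
C(3,3)·0.79^3·0.21^0 = 0.493039
Sum = 0.8862

0.8862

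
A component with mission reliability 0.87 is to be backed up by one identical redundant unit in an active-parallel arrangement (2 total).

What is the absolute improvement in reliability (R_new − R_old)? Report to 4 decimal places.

0.1131

R_before = 0.87
R_after = 1 − (1 − 0.87)^2 = 0.9831
ΔR = 0.9831 − 0.87 = 0.1131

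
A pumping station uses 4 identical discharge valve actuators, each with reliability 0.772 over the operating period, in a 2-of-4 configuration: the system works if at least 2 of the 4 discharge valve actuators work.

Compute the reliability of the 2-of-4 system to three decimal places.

0.961

R = Σ_{i=2}^{4} C(4,i) p^i (1−p)^{4−i} with p = 0.772
C(4,2)·0.772^2·0.228^2 = 0.18589
C(4,3)·0.772^3·0.228^1 = 0.41961
C(4,4)·0.772^4·0.228^0 = 0.35520
Sum = 0.961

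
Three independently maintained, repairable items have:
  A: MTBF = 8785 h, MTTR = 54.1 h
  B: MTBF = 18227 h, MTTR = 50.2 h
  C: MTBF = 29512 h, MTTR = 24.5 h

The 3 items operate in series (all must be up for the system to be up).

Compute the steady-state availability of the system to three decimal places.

0.990

A(A) = MTBF/(MTBF+MTTR) = 8785/(8785+54.1) = 0.993879
A(B) = MTBF/(MTBF+MTTR) = 18227/(18227+50.2) = 0.997253
A(C) = MTBF/(MTBF+MTTR) = 29512/(29512+24.5) = 0.999171
Series availability: 0.993879 × 0.997253 × 0.999171 = 0.990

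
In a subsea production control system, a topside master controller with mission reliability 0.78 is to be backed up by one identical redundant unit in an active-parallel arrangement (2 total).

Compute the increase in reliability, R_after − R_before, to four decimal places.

0.1716

R_before = 0.78
R_after = 1 − (1 − 0.78)^2 = 0.9516
ΔR = 0.9516 − 0.78 = 0.1716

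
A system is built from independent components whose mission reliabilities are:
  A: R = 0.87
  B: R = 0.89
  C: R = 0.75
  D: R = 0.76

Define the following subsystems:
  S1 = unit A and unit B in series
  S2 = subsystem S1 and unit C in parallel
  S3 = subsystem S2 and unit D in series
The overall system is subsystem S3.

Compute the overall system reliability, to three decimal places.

0.717

Series (A and B): 0.87000 × 0.89000 = 0.77430
Parallel ([0.77430] and C): 1 − (1 − 0.77430)(1 − 0.75000) = 0.94358
Series ([0.94358] and D): 0.94358 × 0.76000 = 0.717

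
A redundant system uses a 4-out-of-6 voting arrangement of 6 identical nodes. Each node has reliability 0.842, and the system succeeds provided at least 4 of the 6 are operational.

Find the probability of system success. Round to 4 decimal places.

R = Σ_{i=4}^{6} C(6,i) p^i (1−p)^{6−i} with p = 0.842
C(6,4)·0.842^4·0.158^2 = 0.188215
C(6,5)·0.842^5·0.158^1 = 0.401207
C(6,6)·0.842^6·0.158^0 = 0.356347
Sum = 0.9458

0.9458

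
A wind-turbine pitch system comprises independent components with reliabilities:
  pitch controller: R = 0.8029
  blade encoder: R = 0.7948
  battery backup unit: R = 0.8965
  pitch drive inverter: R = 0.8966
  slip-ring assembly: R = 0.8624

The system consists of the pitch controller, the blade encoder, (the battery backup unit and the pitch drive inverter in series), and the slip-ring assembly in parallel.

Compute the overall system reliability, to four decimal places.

0.9989

Series (battery backup unit and pitch drive inverter): 0.896500 × 0.896600 = 0.803802
Parallel (pitch controller, blade encoder, [0.803802], and slip-ring assembly): 1 − (1 − 0.802900)(1 − 0.794800)(1 − 0.803802)(1 − 0.862400) = 0.9989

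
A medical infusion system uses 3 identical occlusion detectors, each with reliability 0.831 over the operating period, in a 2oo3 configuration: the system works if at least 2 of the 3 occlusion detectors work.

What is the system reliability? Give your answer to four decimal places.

0.9240

R = Σ_{i=2}^{3} C(3,i) p^i (1−p)^{3−i} with p = 0.831
C(3,2)·0.831^2·0.169^1 = 0.350114
C(3,3)·0.831^3·0.169^0 = 0.573856
Sum = 0.9240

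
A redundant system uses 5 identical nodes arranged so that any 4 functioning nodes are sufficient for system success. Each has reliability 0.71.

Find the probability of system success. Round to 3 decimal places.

0.549

R = Σ_{i=4}^{5} C(5,i) p^i (1−p)^{5−i} with p = 0.71
C(5,4)·0.71^4·0.29^1 = 0.36847
C(5,5)·0.71^5·0.29^0 = 0.18042
Sum = 0.549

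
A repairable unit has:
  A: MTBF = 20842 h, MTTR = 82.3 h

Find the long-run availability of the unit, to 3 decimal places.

A(A) = MTBF/(MTBF+MTTR) = 20842/(20842+82.3) = 0.996

0.996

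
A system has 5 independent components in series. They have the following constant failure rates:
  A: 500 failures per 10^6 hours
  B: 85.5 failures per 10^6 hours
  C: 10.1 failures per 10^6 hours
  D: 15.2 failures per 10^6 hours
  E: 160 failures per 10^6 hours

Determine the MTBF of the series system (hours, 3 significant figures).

Series of exponential components: λ_sys = Σ λ_i
λ_sys = 0.000500 + 0.0000855 + 0.0000101 + 0.0000152 + 0.000160 = 7.7080e-04 /h
MTBF = 1 / λ_sys = 1300 h

1300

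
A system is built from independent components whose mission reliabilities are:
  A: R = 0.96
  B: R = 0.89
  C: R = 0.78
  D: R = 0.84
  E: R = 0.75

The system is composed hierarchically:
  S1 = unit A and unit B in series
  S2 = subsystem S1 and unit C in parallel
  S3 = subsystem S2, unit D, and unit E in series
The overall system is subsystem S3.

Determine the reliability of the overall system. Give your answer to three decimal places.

Series (A and B): 0.96000 × 0.89000 = 0.85440
Parallel ([0.85440] and C): 1 − (1 − 0.85440)(1 − 0.78000) = 0.96797
Series ([0.96797], D, and E): 0.96797 × 0.84000 × 0.75000 = 0.610

0.610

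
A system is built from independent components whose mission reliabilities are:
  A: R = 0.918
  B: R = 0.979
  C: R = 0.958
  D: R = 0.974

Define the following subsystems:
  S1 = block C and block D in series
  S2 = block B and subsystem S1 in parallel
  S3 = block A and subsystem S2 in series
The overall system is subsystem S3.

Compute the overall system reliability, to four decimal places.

0.9167

Series (C and D): 0.958000 × 0.974000 = 0.933092
Parallel (B and [0.933092]): 1 − (1 − 0.979000)(1 − 0.933092) = 0.998595
Series (A and [0.998595]): 0.918000 × 0.998595 = 0.9167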